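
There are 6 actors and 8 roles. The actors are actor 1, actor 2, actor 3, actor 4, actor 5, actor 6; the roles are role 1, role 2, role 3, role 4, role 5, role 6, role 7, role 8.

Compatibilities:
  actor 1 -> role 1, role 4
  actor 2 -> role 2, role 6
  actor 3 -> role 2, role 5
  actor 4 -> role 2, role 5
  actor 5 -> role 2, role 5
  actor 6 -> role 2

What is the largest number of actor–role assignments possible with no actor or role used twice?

One maximum matching: actor 1→role 1, actor 2→role 6, actor 3→role 2, actor 4→role 5.
The set {actor 3, actor 4, actor 5, actor 6} has only 2 neighbours ({role 2, role 5}), so by Hall's theorem at most 4 of the 6 actors can be matched.

4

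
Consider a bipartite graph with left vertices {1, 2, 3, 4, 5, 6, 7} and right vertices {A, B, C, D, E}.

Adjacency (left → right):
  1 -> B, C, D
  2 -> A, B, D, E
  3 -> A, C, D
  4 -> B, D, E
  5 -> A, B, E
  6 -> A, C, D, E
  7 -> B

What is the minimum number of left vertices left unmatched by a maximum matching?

A valid assignment of size 5: 1–C, 2–D, 3–A, 4–E, 5–B.
The set {1, 2, 3, 4, 5, 6, 7} has only 5 neighbours ({A, B, C, D, E}), so by Hall's theorem at most 5 of the 7 left vertices can be matched.
That matches 5 of the 7, leaving 2 unmatched; no matching can do better.

2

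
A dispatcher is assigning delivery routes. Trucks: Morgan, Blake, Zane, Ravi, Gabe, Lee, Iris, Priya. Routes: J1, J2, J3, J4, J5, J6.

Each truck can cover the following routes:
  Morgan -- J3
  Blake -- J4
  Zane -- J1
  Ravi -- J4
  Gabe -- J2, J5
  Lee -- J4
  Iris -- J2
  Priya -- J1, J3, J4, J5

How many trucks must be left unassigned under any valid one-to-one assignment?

3

For example, pair Morgan→J3, Blake→J4, Zane→J1, Gabe→J5, Iris→J2.
The set {Morgan, Blake, Zane, Ravi, Gabe, Lee, Iris, Priya} has only 5 neighbours ({J1, J2, J3, J4, J5}), so by Hall's theorem at most 5 of the 8 trucks can be matched.
That matches 5 of the 8, leaving 3 unmatched; no matching can do better.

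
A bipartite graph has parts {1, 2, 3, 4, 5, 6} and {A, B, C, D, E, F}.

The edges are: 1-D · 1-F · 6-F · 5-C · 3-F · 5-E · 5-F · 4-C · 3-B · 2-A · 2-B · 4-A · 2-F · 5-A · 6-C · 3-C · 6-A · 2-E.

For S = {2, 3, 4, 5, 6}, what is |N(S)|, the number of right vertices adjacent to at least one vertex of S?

The union of neighbours of {2, 3, 4, 5, 6} is {A, B, C, E, F}, which has 5 elements.
Since |N(S)| = 5 ≥ |S| = 5, Hall's condition holds for this subset.

5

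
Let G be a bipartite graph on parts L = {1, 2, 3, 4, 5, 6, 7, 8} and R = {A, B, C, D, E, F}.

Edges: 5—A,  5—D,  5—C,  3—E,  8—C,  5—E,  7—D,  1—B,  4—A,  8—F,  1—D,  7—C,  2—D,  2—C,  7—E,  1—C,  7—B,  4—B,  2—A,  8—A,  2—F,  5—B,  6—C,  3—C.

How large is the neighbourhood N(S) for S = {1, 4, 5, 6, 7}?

The union of neighbours of {1, 4, 5, 6, 7} is {A, B, C, D, E}, which has 5 elements.
Since |N(S)| = 5 ≥ |S| = 5, Hall's condition holds for this subset.

5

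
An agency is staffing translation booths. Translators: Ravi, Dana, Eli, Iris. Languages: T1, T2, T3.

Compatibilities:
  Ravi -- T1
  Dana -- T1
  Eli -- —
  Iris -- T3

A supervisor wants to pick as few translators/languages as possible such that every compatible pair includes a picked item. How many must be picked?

A maximum matching has 2 edges (e.g. Ravi–T1, Iris–T3).
By König's theorem the minimum vertex cover has the same size. One such cover is {Iris, T1}.

2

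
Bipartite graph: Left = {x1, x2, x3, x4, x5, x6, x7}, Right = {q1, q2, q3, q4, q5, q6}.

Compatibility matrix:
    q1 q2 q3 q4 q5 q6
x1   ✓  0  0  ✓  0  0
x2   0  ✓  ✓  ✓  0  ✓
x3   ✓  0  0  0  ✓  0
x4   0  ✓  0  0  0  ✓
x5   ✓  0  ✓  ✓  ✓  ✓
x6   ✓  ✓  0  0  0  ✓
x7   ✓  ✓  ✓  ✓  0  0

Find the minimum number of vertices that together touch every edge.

6

{q1, q2, q3, q4, q5, q6} is a vertex cover of size 6: every edge has an endpoint in this set.
No smaller cover exists because x1–q1, x2–q3, x3–q5, x4–q2, x5–q4, x6–q6 is a matching of size 6, and a cover must include an endpoint of each of these disjoint edges (König's theorem).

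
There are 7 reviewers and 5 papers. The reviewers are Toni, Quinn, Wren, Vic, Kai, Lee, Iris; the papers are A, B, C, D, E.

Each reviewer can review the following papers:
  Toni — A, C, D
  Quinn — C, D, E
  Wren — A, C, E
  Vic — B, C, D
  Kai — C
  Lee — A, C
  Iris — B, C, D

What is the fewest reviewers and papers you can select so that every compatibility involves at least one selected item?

5

The 5 edges Toni–D, Quinn–E, Wren–A, Vic–B, Kai–C form a matching, so any vertex cover needs at least 5 vertices (one per matched edge).
Conversely {A, B, C, D, E} meets every edge and has exactly 5 vertices, so 5 is optimal.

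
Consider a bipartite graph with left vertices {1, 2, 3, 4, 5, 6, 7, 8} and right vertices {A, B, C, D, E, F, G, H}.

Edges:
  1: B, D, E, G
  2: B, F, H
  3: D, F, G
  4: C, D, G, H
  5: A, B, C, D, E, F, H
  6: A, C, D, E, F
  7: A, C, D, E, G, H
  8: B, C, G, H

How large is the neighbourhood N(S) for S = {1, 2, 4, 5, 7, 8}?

The union of neighbours of {1, 2, 4, 5, 7, 8} is {A, B, C, D, E, F, G, H}, which has 8 elements.
Since |N(S)| = 8 ≥ |S| = 6, Hall's condition holds for this subset.

8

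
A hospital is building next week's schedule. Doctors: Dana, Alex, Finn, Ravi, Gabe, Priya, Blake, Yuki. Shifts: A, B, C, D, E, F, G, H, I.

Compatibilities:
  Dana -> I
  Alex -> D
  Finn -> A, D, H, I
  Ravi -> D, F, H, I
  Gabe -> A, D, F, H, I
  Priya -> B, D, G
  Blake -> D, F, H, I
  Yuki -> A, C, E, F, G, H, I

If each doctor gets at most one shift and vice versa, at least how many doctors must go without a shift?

1

One maximum matching: Dana-I, Alex-D, Finn-H, Ravi-F, Gabe-A, Priya-B, Yuki-G.
The set {Dana, Alex, Finn, Ravi, Gabe, Blake} has only 5 neighbours ({A, D, F, H, I}), so by Hall's theorem at most 7 of the 8 doctors can be matched.
That matches 7 of the 8, leaving 1 unmatched; no matching can do better.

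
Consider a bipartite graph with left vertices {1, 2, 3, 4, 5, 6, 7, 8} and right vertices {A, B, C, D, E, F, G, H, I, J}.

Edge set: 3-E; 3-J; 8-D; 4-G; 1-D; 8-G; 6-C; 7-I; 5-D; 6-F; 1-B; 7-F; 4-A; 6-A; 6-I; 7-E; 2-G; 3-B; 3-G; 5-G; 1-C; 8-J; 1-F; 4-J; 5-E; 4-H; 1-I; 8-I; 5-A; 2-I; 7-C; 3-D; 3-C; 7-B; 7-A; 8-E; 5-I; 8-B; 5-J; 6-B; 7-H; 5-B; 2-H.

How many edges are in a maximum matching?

8

One maximum matching: 1-F, 2-I, 3-E, 4-H, 5-G, 6-B, 7-A, 8-J.
This saturates every left vertex, so 8 is the maximum.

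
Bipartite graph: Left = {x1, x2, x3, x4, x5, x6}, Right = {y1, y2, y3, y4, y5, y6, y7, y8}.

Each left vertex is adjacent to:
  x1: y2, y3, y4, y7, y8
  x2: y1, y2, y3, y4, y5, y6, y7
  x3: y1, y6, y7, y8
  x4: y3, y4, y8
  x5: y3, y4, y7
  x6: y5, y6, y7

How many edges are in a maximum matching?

One maximum matching: x1–y4, x2–y6, x3–y1, x4–y8, x5–y3, x6–y7.
This saturates every left vertex, so 6 is the maximum.

6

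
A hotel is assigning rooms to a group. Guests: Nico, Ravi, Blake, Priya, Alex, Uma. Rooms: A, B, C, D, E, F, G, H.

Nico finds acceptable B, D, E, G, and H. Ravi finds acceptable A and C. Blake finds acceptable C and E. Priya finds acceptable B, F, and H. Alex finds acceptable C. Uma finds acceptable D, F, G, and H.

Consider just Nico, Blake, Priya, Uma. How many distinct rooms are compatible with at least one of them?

The union of neighbours of {Nico, Blake, Priya, Uma} is {B, C, D, E, F, G, H}, which has 7 elements.
Since |N(S)| = 7 ≥ |S| = 4, Hall's condition holds for this subset.

7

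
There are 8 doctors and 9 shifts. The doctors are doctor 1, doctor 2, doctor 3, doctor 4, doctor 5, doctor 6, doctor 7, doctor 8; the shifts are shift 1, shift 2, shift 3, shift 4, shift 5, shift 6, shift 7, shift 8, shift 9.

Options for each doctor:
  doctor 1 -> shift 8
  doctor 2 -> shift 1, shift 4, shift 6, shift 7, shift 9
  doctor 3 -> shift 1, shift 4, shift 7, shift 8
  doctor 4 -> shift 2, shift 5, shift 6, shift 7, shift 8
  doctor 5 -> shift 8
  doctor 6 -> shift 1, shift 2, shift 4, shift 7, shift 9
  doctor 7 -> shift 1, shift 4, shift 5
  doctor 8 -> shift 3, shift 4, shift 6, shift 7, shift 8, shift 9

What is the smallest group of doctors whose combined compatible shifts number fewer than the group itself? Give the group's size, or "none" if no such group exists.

2

Take S = {doctor 1, doctor 5}. Its neighbourhood is {shift 8}, so |N(S)| = 1 < |S| = 2.
No single vertex violates Hall's condition since each has at least one neighbour, so 2 is the minimum.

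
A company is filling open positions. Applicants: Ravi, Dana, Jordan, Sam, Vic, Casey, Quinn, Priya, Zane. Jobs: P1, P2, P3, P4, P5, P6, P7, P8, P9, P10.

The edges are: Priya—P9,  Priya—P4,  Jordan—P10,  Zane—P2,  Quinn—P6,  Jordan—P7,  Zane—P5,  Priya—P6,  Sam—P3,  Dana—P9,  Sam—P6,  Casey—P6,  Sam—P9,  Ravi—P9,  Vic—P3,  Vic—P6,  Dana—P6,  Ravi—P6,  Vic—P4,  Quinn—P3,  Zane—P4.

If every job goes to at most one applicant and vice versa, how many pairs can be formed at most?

A valid assignment of size 6: Ravi–P6, Dana–P9, Jordan–P7, Sam–P3, Vic–P4, Zane–P5.
The set {Ravi, Dana, Sam, Vic, Casey, Quinn, Priya} has only 4 neighbours ({P3, P4, P6, P9}), so by Hall's theorem at most 6 of the 9 applicants can be matched.

6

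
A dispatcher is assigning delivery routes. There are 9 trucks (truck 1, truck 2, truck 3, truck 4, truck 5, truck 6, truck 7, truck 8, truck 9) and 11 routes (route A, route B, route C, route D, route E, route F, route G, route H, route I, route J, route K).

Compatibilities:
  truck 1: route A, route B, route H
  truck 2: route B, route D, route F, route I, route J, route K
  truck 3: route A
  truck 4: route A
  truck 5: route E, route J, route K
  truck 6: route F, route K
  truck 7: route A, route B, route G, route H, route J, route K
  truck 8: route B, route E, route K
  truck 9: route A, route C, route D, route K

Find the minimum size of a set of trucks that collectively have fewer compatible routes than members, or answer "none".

2

Take S = {truck 3, truck 4}. Its neighbourhood is {route A}, so |N(S)| = 1 < |S| = 2.
No single vertex violates Hall's condition since each has at least one neighbour, so 2 is the minimum.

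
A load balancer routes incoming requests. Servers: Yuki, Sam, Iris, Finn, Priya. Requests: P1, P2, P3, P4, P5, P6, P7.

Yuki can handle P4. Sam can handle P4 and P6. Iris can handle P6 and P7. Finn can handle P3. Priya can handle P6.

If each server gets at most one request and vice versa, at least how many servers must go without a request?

For example, pair Yuki→P4, Sam→P6, Iris→P7, Finn→P3.
The set {Yuki, Sam, Priya} has only 2 neighbours ({P4, P6}), so by Hall's theorem at most 4 of the 5 servers can be matched.
That matches 4 of the 5, leaving 1 unmatched; no matching can do better.

1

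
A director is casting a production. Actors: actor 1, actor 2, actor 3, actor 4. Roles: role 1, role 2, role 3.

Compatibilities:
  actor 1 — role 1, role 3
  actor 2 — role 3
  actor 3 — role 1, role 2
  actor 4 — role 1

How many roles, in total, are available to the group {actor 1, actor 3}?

3

The union of neighbours of {actor 1, actor 3} is {role 1, role 2, role 3}, which has 3 elements.
Since |N(S)| = 3 ≥ |S| = 2, Hall's condition holds for this subset.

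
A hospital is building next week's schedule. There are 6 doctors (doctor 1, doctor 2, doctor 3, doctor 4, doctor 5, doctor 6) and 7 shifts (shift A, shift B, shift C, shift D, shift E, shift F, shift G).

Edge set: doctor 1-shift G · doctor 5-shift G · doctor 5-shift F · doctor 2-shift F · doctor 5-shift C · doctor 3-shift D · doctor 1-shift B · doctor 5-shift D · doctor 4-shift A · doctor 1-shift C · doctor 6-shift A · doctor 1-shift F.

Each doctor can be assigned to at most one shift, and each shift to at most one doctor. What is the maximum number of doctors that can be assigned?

5

A valid assignment of size 5: doctor 1→shift B, doctor 2→shift F, doctor 3→shift D, doctor 4→shift A, doctor 5→shift G.
The set {doctor 4, doctor 6} has only 1 neighbour ({shift A}), so by Hall's theorem at most 5 of the 6 doctors can be matched.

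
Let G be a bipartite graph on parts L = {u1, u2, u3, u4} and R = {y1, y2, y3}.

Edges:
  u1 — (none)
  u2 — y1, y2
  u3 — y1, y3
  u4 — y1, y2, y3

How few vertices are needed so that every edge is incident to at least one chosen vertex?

3

{u2, u3, u4} is a vertex cover of size 3: every edge has an endpoint in this set.
No smaller cover exists because u2–y2, u3–y1, u4–y3 is a matching of size 3, and a cover must include an endpoint of each of these disjoint edges (König's theorem).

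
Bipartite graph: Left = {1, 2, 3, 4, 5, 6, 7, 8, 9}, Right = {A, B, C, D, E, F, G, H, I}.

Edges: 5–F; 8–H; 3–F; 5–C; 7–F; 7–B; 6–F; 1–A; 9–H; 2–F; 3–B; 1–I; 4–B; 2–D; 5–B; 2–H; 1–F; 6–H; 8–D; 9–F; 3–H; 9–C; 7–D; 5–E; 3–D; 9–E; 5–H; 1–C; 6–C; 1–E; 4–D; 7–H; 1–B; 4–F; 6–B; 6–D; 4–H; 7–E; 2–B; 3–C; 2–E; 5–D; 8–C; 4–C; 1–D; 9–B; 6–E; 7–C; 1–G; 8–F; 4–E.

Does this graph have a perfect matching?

The set {2, 3, 4, 5, 6, 7, 8, 9} has only 6 neighbours ({B, C, D, E, F, H}), so by Hall's theorem at most 7 of the 9 left vertices can be matched.
Hence no matching covers every left vertex.

No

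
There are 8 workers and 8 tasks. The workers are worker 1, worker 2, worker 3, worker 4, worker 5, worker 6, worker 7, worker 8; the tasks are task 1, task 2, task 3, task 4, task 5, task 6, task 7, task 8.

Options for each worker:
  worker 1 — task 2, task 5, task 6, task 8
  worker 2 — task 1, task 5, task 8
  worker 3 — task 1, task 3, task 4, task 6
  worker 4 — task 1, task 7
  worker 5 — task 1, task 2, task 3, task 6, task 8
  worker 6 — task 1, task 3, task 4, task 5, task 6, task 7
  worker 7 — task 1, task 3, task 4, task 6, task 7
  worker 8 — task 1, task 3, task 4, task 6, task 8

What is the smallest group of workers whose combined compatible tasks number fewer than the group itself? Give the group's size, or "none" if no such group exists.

none

A matching saturating every worker exists, for instance worker 1→task 5, worker 2→task 1, worker 3→task 3, worker 4→task 7, worker 5→task 2, worker 6→task 4, worker 7→task 6, worker 8→task 8.
By Hall's marriage theorem, this means |N(S)| ≥ |S| for every subset S, so no violating subset exists.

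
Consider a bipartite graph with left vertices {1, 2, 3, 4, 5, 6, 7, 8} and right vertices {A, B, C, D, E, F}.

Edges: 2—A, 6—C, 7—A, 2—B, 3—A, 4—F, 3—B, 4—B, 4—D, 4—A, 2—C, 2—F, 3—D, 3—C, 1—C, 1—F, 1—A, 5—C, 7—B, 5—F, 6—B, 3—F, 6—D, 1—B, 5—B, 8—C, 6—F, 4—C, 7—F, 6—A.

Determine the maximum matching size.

For example, pair 1→C, 2→F, 3→A, 4→D, 5→B.
The set {1, 2, 3, 4, 5, 6, 7, 8} has only 5 neighbours ({A, B, C, D, F}), so by Hall's theorem at most 5 of the 8 left vertices can be matched.

5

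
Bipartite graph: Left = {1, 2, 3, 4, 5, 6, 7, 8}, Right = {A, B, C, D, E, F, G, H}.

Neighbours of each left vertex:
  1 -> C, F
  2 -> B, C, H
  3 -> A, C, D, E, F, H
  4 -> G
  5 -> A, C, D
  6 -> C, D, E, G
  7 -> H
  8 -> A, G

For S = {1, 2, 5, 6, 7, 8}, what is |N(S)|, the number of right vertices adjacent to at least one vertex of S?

8

The union of neighbours of {1, 2, 5, 6, 7, 8} is {A, B, C, D, E, F, G, H}, which has 8 elements.
Since |N(S)| = 8 ≥ |S| = 6, Hall's condition holds for this subset.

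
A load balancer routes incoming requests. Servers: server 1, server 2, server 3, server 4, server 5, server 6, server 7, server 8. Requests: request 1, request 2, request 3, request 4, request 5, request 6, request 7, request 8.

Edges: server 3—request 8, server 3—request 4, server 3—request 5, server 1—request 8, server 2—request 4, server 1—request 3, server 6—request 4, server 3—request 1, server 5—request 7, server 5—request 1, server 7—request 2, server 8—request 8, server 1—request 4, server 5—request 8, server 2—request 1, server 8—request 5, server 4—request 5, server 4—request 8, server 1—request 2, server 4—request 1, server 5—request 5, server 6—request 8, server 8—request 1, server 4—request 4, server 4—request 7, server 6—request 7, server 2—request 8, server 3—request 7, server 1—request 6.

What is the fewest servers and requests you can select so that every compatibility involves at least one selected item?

A maximum matching has 7 edges (e.g. server 1–request 6, server 2–request 1, server 3–request 4, server 4–request 8, server 5–request 5, server 6–request 7, server 7–request 2).
By König's theorem the minimum vertex cover has the same size. One such cover is {server 1, server 7, request 1, request 4, request 5, request 7, request 8}.

7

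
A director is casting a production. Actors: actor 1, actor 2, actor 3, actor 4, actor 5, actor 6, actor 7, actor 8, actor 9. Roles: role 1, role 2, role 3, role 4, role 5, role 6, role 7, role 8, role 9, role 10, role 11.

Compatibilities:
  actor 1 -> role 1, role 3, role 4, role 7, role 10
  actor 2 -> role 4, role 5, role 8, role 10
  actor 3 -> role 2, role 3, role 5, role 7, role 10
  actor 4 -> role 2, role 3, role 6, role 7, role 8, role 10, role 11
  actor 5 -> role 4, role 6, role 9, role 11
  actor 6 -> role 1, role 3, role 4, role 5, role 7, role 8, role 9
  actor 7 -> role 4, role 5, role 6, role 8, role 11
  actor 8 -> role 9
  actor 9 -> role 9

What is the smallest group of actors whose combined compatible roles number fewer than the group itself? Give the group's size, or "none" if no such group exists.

2

Take S = {actor 8, actor 9}. Its neighbourhood is {role 9}, so |N(S)| = 1 < |S| = 2.
No single vertex violates Hall's condition since each has at least one neighbour, so 2 is the minimum.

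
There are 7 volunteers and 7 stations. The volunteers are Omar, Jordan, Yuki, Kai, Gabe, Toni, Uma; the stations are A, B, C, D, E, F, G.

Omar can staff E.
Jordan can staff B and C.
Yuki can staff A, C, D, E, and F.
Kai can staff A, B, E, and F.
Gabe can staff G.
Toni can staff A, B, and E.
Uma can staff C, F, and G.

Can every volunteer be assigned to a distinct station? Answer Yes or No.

One maximum matching: Omar→E, Jordan→C, Yuki→D, Kai→B, Gabe→G, Toni→A, Uma→F.
All 7 volunteers are covered.

Yes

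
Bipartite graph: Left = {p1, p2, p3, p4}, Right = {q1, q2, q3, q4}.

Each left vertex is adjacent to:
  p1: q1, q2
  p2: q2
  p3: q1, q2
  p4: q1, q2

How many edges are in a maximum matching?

2

One maximum matching: p1–q1, p2–q2.
The set {p1, p2, p3, p4} has only 2 neighbours ({q1, q2}), so by Hall's theorem at most 2 of the 4 left vertices can be matched.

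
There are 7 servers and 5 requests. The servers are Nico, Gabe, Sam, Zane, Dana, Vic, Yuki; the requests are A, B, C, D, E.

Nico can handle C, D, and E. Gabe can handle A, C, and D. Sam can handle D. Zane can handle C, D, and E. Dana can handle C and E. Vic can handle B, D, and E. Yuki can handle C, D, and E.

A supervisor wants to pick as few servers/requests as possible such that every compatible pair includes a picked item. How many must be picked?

5

The 5 edges Nico–C, Gabe–A, Sam–D, Zane–E, Vic–B form a matching, so any vertex cover needs at least 5 vertices (one per matched edge).
Conversely {Gabe, Vic, C, D, E} meets every edge and has exactly 5 vertices, so 5 is optimal.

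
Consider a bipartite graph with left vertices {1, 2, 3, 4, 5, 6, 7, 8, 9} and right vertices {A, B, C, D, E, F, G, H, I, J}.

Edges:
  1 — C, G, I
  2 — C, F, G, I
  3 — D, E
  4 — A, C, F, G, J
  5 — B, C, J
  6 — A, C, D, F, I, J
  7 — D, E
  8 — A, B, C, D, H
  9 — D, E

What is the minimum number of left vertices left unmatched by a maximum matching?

For example, pair 1–C, 2–F, 3–D, 4–G, 5–B, 6–J, 7–E, 8–A.
The set {3, 7, 9} has only 2 neighbours ({D, E}), so by Hall's theorem at most 8 of the 9 left vertices can be matched.
That matches 8 of the 9, leaving 1 unmatched; no matching can do better.

1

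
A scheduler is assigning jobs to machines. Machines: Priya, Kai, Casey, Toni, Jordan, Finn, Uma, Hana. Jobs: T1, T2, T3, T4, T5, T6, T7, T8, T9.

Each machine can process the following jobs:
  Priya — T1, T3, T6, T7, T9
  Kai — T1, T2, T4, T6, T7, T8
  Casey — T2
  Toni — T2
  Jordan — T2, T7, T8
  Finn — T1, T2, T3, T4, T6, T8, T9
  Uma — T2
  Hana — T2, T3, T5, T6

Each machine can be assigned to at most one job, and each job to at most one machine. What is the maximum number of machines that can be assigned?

6

For example, pair Priya–T3, Kai–T7, Casey–T2, Jordan–T8, Finn–T4, Hana–T5.
The set {Casey, Toni, Uma} has only 1 neighbour ({T2}), so by Hall's theorem at most 6 of the 8 machines can be matched.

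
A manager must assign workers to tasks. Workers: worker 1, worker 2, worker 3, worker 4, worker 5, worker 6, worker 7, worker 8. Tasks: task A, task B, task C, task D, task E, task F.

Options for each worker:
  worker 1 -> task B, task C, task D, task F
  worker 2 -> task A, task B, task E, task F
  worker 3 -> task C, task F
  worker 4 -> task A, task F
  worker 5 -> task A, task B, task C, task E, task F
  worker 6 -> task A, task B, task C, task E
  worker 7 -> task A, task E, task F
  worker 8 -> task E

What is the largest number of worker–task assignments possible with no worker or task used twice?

6

For example, pair worker 1–task D, worker 2–task A, worker 3–task C, worker 4–task F, worker 5–task B, worker 6–task E.
The set {worker 2, worker 3, worker 4, worker 5, worker 6, worker 7, worker 8} has only 5 neighbours ({task A, task B, task C, task E, task F}), so by Hall's theorem at most 6 of the 8 workers can be matched.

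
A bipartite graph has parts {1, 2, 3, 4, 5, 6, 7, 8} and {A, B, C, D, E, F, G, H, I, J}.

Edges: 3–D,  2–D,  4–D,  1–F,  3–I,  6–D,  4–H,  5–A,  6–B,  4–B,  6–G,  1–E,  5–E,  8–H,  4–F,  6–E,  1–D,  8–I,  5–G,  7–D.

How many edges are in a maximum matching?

7

A valid assignment of size 7: 1-E, 2-D, 3-I, 4-F, 5-G, 6-B, 8-H.
The set {2, 7} has only 1 neighbour ({D}), so by Hall's theorem at most 7 of the 8 left vertices can be matched.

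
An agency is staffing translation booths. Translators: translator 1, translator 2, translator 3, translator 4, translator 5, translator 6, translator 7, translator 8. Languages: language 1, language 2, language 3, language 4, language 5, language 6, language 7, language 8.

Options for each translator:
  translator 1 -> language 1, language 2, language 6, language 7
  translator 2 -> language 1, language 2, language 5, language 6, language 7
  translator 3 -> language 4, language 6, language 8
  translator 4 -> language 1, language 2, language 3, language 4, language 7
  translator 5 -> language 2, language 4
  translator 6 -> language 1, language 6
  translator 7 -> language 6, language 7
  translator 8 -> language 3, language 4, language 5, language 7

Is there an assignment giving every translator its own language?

Yes

A valid assignment of size 8: translator 1–language 2, translator 2–language 5, translator 3–language 8, translator 4–language 3, translator 5–language 4, translator 6–language 1, translator 7–language 6, translator 8–language 7.
All 8 translators are covered.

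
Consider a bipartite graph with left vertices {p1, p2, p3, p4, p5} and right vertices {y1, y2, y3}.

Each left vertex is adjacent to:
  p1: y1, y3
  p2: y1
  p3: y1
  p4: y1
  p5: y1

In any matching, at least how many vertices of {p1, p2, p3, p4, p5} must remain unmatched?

3

One maximum matching: p1–y3, p2–y1.
The set {p2, p3, p4, p5} has only 1 neighbour ({y1}), so by Hall's theorem at most 2 of the 5 left vertices can be matched.
That matches 2 of the 5, leaving 3 unmatched; no matching can do better.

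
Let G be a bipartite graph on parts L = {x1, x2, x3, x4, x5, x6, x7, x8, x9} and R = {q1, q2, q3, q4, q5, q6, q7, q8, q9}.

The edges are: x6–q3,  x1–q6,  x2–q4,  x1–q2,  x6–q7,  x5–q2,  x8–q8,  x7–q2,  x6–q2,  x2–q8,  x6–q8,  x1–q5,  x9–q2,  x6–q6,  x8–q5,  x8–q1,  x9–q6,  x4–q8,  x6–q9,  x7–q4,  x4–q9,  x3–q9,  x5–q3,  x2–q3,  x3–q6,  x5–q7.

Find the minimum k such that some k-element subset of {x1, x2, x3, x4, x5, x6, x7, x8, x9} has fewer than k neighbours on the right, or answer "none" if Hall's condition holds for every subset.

A matching saturating every left vertex exists, for instance x1→q5, x2→q3, x3→q6, x4→q8, x5→q7, x6→q9, x7→q4, x8→q1, x9→q2.
By Hall's marriage theorem, this means |N(S)| ≥ |S| for every subset S, so no violating subset exists.

none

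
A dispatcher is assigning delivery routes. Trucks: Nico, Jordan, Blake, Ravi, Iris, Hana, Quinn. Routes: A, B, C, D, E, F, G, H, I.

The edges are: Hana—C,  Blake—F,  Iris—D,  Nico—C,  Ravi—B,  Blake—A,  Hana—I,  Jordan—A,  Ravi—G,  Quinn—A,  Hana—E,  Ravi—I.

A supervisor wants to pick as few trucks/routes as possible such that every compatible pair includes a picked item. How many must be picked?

6

The 6 edges Nico–C, Jordan–A, Blake–F, Ravi–B, Iris–D, Hana–E form a matching, so any vertex cover needs at least 6 vertices (one per matched edge).
Conversely {Nico, Blake, Ravi, Iris, Hana, A} meets every edge and has exactly 6 vertices, so 6 is optimal.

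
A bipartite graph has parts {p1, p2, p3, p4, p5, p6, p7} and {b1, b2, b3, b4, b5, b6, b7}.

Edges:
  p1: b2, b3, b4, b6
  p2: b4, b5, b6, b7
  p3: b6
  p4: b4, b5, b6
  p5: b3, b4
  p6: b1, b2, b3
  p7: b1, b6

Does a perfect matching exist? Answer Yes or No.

A valid assignment of size 7: p1–b2, p2–b7, p3–b6, p4–b5, p5–b4, p6–b3, p7–b1.
Every left vertex is matched, so this is a perfect matching.

Yes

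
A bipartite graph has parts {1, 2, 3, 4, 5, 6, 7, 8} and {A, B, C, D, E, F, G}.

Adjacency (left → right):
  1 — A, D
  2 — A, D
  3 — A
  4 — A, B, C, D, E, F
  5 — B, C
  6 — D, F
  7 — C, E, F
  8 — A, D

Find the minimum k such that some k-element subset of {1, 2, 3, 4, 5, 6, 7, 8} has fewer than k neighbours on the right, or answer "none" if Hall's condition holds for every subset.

3

Take S = {1, 2, 3}. Its neighbourhood is {A, D}, so |N(S)| = 2 < |S| = 3.
Every subset of size less than 3 has at least as many neighbours as members, so 3 is the minimum.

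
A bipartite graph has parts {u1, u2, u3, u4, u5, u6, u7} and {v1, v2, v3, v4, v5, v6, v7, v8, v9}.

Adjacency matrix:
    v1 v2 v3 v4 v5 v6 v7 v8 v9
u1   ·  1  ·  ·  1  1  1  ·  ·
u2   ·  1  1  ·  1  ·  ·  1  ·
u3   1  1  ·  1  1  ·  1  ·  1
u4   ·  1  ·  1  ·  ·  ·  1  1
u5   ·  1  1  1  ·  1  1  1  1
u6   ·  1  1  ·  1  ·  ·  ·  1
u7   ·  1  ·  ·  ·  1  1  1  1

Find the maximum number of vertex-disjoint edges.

For example, pair u1→v7, u2→v8, u3→v1, u4→v4, u5→v6, u6→v3, u7→v2.
This saturates every left vertex, so 7 is the maximum.

7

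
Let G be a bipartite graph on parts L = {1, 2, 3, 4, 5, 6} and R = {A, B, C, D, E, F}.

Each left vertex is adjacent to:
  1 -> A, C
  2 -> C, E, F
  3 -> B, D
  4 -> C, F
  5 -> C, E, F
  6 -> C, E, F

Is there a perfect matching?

No

The set {2, 4, 5, 6} has only 3 neighbours ({C, E, F}), so by Hall's theorem at most 5 of the 6 left vertices can be matched.
Hence no matching covers every left vertex.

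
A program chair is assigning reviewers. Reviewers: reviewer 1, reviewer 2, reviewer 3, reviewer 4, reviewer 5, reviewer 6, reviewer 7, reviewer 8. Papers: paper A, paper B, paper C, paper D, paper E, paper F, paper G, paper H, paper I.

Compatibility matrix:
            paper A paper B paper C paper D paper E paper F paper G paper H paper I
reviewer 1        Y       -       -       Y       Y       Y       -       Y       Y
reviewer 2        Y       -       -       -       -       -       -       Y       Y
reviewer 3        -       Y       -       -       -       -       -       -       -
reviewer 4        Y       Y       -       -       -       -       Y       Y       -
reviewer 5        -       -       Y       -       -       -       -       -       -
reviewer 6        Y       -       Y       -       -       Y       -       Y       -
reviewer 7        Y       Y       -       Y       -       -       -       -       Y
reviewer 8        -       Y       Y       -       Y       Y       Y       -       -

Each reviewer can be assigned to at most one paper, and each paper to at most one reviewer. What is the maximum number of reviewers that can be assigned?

One maximum matching: reviewer 1→paper E, reviewer 2→paper I, reviewer 3→paper B, reviewer 4→paper A, reviewer 5→paper C, reviewer 6→paper H, reviewer 7→paper D, reviewer 8→paper G.
This saturates every reviewer, so 8 is the maximum.

8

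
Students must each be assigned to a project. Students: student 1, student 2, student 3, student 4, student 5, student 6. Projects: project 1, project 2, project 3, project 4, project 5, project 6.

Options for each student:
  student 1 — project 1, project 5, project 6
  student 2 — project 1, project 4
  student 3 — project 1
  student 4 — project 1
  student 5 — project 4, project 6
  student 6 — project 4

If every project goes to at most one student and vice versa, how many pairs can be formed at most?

4

For example, pair student 1→project 5, student 2→project 4, student 3→project 1, student 5→project 6.
The set {student 2, student 3, student 4, student 6} has only 2 neighbours ({project 1, project 4}), so by Hall's theorem at most 4 of the 6 students can be matched.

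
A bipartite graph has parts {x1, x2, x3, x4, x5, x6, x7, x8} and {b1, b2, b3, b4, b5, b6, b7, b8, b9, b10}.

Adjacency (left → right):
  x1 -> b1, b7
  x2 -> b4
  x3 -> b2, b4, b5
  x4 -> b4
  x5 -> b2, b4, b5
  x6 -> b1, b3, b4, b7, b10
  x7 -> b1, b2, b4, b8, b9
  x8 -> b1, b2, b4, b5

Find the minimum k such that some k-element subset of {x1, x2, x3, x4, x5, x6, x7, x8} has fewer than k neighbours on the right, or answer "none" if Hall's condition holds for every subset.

Take S = {x2, x4}. Its neighbourhood is {b4}, so |N(S)| = 1 < |S| = 2.
No single vertex violates Hall's condition since each has at least one neighbour, so 2 is the minimum.

2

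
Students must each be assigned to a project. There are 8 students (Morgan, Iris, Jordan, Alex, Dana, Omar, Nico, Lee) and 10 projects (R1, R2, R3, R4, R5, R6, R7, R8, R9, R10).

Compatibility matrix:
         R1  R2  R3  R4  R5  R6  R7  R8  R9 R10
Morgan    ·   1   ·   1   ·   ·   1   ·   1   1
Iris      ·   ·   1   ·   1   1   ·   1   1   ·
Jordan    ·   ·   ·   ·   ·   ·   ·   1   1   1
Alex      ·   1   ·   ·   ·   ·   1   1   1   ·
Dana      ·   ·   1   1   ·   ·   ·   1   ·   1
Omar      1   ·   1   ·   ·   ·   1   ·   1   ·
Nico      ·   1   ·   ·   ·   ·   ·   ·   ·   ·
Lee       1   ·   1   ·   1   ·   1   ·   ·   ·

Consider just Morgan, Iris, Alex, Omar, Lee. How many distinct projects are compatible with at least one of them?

10

The union of neighbours of {Morgan, Iris, Alex, Omar, Lee} is {R1, R2, R3, R4, R5, R6, R7, R8, R9, R10}, which has 10 elements.
Since |N(S)| = 10 ≥ |S| = 5, Hall's condition holds for this subset.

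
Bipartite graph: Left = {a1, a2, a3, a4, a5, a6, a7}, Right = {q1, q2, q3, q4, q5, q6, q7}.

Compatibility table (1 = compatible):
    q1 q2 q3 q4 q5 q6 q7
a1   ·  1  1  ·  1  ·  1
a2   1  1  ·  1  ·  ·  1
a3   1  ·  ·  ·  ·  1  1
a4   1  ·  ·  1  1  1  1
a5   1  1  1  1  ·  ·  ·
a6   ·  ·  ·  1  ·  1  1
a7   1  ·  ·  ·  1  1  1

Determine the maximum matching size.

7

One maximum matching: a1-q5, a2-q2, a3-q1, a4-q4, a5-q3, a6-q7, a7-q6.
This saturates every left vertex, so 7 is the maximum.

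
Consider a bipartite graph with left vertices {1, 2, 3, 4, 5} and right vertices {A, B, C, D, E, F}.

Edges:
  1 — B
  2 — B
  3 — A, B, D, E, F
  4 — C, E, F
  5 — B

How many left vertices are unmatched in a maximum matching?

2

One maximum matching: 1–B, 3–A, 4–E.
The set {1, 2, 5} has only 1 neighbour ({B}), so by Hall's theorem at most 3 of the 5 left vertices can be matched.
That matches 3 of the 5, leaving 2 unmatched; no matching can do better.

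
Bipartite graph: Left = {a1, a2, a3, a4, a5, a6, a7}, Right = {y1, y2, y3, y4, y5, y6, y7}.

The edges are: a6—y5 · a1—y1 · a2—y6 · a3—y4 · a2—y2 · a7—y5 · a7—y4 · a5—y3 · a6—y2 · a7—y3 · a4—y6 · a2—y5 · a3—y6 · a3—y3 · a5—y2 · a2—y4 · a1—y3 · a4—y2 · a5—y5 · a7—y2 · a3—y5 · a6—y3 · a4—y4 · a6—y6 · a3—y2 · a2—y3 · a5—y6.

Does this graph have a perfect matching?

No

The set {a2, a3, a4, a5, a6, a7} has only 5 neighbours ({y2, y3, y4, y5, y6}), so by Hall's theorem at most 6 of the 7 left vertices can be matched.
Hence no matching covers every left vertex.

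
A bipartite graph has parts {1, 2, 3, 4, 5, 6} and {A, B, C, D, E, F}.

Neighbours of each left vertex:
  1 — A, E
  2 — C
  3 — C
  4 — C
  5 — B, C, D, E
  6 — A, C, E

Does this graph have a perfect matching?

The set {2, 3, 4} has only 1 neighbour ({C}), so by Hall's theorem at most 4 of the 6 left vertices can be matched.
Hence no matching covers every left vertex.

No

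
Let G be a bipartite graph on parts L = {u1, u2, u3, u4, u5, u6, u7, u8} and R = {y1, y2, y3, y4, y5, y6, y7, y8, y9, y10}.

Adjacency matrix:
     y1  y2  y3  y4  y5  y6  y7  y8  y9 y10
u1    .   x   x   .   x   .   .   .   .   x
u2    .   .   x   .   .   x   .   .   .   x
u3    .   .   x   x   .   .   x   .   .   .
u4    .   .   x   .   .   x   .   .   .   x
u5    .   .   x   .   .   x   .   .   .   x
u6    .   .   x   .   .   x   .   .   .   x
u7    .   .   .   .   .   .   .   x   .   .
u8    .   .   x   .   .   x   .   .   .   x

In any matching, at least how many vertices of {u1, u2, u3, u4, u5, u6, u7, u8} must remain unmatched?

One maximum matching: u1–y2, u2–y6, u3–y4, u4–y10, u5–y3, u7–y8.
The set {u2, u4, u5, u6, u8} has only 3 neighbours ({y10, y3, y6}), so by Hall's theorem at most 6 of the 8 left vertices can be matched.
That matches 6 of the 8, leaving 2 unmatched; no matching can do better.

2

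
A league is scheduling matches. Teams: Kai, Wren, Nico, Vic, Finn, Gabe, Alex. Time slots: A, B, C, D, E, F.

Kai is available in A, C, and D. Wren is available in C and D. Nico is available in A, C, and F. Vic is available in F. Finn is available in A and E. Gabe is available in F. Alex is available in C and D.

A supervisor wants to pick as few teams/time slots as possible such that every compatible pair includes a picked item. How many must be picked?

5

{Finn, A, C, D, F} is a vertex cover of size 5: every edge has an endpoint in this set.
No smaller cover exists because Kai–A, Wren–D, Nico–C, Vic–F, Finn–E is a matching of size 5, and a cover must include an endpoint of each of these disjoint edges (König's theorem).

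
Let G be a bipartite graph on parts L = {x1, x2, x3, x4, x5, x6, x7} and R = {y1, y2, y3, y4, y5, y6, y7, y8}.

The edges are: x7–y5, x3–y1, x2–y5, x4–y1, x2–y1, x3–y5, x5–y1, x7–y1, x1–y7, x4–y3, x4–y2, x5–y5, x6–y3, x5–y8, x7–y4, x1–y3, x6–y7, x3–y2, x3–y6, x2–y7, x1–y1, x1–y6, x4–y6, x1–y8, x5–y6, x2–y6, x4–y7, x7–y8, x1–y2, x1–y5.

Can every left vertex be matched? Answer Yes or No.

Yes

One maximum matching: x1–y2, x2–y7, x3–y5, x4–y6, x5–y8, x6–y3, x7–y1.
Every left vertex is matched, so this matching saturates all of them.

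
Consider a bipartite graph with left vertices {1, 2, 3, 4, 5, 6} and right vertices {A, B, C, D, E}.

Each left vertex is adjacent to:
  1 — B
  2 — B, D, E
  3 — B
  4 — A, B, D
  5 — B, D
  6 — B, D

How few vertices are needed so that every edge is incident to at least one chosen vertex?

{2, 4, B, D} is a vertex cover of size 4: every edge has an endpoint in this set.
No smaller cover exists because 1–B, 2–E, 4–A, 5–D is a matching of size 4, and a cover must include an endpoint of each of these disjoint edges (König's theorem).

4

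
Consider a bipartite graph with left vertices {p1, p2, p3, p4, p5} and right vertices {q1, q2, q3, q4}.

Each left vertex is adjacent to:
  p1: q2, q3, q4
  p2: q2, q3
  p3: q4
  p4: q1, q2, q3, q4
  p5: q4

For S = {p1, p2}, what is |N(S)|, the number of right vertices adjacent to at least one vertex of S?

3

The union of neighbours of {p1, p2} is {q2, q3, q4}, which has 3 elements.
Since |N(S)| = 3 ≥ |S| = 2, Hall's condition holds for this subset.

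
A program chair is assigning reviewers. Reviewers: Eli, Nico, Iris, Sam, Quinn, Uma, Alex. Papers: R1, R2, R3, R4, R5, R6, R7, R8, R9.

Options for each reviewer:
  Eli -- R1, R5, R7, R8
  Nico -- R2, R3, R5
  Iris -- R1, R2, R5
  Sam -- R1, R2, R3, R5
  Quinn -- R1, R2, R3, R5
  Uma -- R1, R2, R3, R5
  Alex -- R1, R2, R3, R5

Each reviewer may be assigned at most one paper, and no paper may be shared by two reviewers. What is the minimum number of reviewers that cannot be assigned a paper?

2

A valid assignment of size 5: Eli–R7, Nico–R2, Iris–R1, Sam–R5, Quinn–R3.
The set {Nico, Iris, Sam, Quinn, Uma, Alex} has only 4 neighbours ({R1, R2, R3, R5}), so by Hall's theorem at most 5 of the 7 reviewers can be matched.
That matches 5 of the 7, leaving 2 unmatched; no matching can do better.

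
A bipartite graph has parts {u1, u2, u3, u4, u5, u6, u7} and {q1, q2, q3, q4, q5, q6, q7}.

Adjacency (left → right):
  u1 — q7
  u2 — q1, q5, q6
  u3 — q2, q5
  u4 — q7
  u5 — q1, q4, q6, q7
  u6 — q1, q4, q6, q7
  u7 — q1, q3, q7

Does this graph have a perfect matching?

No

The set {u1, u4} has only 1 neighbour ({q7}), so by Hall's theorem at most 6 of the 7 left vertices can be matched.
Hence no matching covers every left vertex.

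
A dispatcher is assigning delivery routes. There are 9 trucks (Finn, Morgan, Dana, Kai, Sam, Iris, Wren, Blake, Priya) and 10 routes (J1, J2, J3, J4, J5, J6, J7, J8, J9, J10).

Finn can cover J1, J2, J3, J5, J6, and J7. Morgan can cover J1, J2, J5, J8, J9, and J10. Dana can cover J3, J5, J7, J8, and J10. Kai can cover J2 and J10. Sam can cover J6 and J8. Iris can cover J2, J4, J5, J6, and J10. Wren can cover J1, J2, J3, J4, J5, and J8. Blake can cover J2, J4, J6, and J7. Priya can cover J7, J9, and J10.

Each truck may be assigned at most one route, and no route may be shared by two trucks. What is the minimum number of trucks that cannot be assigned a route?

0

For example, pair Finn–J6, Morgan–J2, Dana–J3, Kai–J10, Sam–J8, Iris–J5, Wren–J1, Blake–J7, Priya–J9.
All 9 trucks are matched, so no larger matching exists.
That matches 9 of the 9, leaving 0 unmatched; no matching can do better.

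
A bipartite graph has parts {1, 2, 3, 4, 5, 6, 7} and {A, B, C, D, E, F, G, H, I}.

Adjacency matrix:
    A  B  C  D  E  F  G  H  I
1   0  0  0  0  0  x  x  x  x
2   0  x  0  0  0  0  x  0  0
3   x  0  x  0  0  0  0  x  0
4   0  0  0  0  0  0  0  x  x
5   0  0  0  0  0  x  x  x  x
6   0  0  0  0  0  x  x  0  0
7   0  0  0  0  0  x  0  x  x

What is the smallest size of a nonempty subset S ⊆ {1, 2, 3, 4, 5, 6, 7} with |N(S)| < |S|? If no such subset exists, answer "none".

Take S = {1, 4, 5, 6, 7}. Its neighbourhood is {F, G, H, I}, so |N(S)| = 4 < |S| = 5.
Every subset of size less than 5 has at least as many neighbours as members, so 5 is the minimum.

5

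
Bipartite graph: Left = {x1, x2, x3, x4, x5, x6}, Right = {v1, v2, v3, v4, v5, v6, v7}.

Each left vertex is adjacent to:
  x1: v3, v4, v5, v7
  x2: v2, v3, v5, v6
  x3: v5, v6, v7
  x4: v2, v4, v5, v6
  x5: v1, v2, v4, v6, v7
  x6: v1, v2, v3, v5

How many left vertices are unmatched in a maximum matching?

For example, pair x1–v7, x2–v3, x3–v5, x4–v4, x5–v6, x6–v2.
All 6 left vertices are matched, so no larger matching exists.
That matches 6 of the 6, leaving 0 unmatched; no matching can do better.

0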